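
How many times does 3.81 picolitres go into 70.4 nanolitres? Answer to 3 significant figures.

(70.4e-9) / (3.81e-12) = 18.48e3

18500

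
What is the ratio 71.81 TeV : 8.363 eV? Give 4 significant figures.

8587000000000

(71.81 × 10¹²) / (8.363) = 8.5866 × 10¹²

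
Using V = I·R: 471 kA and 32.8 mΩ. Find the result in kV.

471e3 × 32.8e-3 = 15448.8 V

15.4488 kV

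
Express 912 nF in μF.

nano = 10⁻⁹, micro = 10⁻⁶; factor is 10⁻³.
912 × 10⁻³ = 0.912

0.912 μF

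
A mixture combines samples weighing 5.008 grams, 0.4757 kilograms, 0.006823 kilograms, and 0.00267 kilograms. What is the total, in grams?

490.201 grams

In grams:
  5.008 grams → 5.008
  0.4757 kilograms = 0.4757 × 10³ grams = 475.7
  0.006823 kilograms = 0.006823 × 10³ grams = 6.823
  0.00267 kilograms = 0.00267 × 10³ grams = 2.67
Sum: 5.008 + 475.7 + 6.823 + 2.67 = 490.201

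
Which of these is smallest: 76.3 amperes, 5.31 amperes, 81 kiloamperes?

5.31 amperes

76.3 amperes = 76.3 amperes
5.31 amperes = 5.31 amperes
81 kiloamperes = 81000 amperes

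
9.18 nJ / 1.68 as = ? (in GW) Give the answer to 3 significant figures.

(9.18 × 10⁻⁹) / (1.68 × 10⁻¹⁸) = 5.4643 × 10⁹ W

5.46 GW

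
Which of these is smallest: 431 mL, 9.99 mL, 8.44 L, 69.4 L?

431 mL = 0.431 L
9.99 mL = 0.00999 L
8.44 L = 8.44 L
69.4 L = 69.4 L

9.99 mL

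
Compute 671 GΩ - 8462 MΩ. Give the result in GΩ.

In GΩ:
  671 GΩ → 671
  8462 MΩ = 8462 × 10⁻³ GΩ = 8.462
Difference: 671 - 8.462 = 662.538

662.538 GΩ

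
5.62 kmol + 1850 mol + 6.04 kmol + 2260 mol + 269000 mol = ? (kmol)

In kmol:
  5.62 kmol → 5.62
  1850 mol = 1850 × 10⁻³ kmol = 1.85
  6.04 kmol → 6.04
  2260 mol = 2260 × 10⁻³ kmol = 2.26
  269000 mol = 269000 × 10⁻³ kmol = 269
Sum: 5.62 + 1.85 + 6.04 + 2.26 + 269 = 284.77

284.77 kmol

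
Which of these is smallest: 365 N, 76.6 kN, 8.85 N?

365 N = 365 N
76.6 kN = 76600 N
8.85 N = 8.85 N

8.85 N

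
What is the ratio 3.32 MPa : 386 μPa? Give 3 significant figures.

8600000000

(3.32e6) / (386e-6) = 0.008601e12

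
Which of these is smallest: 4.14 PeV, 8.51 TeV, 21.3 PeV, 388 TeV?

8.51 TeV

4.14 PeV = 4140000000000000 eV
8.51 TeV = 8510000000000 eV
21.3 PeV = 21300000000000000 eV
388 TeV = 388000000000000 eV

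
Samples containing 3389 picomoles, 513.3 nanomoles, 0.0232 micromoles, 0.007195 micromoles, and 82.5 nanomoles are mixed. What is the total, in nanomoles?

629.584 nanomoles

In nanomoles:
  3389 picomoles = 3389e-3 nanomoles = 3.389
  513.3 nanomoles → 513.3
  0.0232 micromoles = 0.0232e3 nanomoles = 23.2
  0.007195 micromoles = 0.007195e3 nanomoles = 7.195
  82.5 nanomoles → 82.5
Sum: 3.389 + 513.3 + 23.2 + 7.195 + 82.5 = 629.584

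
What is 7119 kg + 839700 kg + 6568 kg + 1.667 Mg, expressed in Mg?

855.054 Mg

In Mg:
  7119 kg = 7119e-3 Mg = 7.119
  839700 kg = 839700e-3 Mg = 839.7
  6568 kg = 6568e-3 Mg = 6.568
  1.667 Mg → 1.667
Sum: 7.119 + 839.7 + 6.568 + 1.667 = 855.054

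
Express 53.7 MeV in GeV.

0.0537 GeV

mega = 1e6, giga = 1e9; factor is 1e-3.
53.7 × 1e-3 = 0.0537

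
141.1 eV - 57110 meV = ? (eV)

83.99 eV

In eV:
  141.1 eV → 141.1
  57110 meV = 57110e-3 eV = 57.11
Difference: 141.1 - 57.11 = 83.99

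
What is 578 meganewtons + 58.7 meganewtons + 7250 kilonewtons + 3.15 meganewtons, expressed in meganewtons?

In meganewtons:
  578 meganewtons → 578
  58.7 meganewtons → 58.7
  7250 kilonewtons = 7250e-3 meganewtons = 7.25
  3.15 meganewtons → 3.15
Sum: 578 + 58.7 + 7.25 + 3.15 = 647.1

647.1 meganewtons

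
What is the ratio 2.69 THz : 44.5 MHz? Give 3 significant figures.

(2.69e12) / (44.5e6) = 0.06045e6

60400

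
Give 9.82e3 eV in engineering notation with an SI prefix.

= 9.82e3 eV; 1e3 is kilo.

9.82 keV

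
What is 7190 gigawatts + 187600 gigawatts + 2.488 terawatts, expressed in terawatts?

In terawatts:
  7190 gigawatts = 7190 × 10⁻³ terawatts = 7.19
  187600 gigawatts = 187600 × 10⁻³ terawatts = 187.6
  2.488 terawatts → 2.488
Sum: 7.19 + 187.6 + 2.488 = 197.278

197.278 terawatts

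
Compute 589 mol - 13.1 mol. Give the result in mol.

575.9 mol

In mol:
  589 mol → 589
  13.1 mol → 13.1
Difference: 589 - 13.1 = 575.9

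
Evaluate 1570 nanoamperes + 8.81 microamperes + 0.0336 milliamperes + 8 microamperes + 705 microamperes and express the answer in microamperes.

756.98 microamperes

In microamperes:
  1570 nanoamperes = 1570 × 10^-3 microamperes = 1.57
  8.81 microamperes → 8.81
  0.0336 milliamperes = 0.0336 × 10^3 microamperes = 33.6
  8 microamperes → 8
  705 microamperes → 705
Sum: 1.57 + 8.81 + 33.6 + 8 + 705 = 756.98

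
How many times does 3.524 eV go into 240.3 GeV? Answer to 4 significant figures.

68190000000

(240.3 × 10^9) / (3.524) = 68.19 × 10^9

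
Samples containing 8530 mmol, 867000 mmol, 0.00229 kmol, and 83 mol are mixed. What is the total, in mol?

960.82 mol

In mol:
  8530 mmol = 8530 × 10⁻³ mol = 8.53
  867000 mmol = 867000 × 10⁻³ mol = 867
  0.00229 kmol = 0.00229 × 10³ mol = 2.29
  83 mol → 83
Sum: 8.53 + 867 + 2.29 + 83 = 960.82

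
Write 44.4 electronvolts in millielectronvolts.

(no prefix) = 10^0, milli = 10^-3; factor is 10^3.
44.4 × 10^3 = 44400

44400 millielectronvolts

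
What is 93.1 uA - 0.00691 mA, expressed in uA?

86.19 uA

In uA:
  93.1 uA → 93.1
  0.00691 mA = 0.00691 × 10^3 uA = 6.91
Difference: 93.1 - 6.91 = 86.19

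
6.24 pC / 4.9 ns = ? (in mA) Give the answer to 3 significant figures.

1.27 mA

(6.24 × 10^-12) / (4.9 × 10^-9) = 1.2735 × 10^-3 A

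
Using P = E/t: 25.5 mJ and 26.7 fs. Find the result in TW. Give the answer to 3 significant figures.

(25.5 × 10^-3) / (26.7 × 10^-15) = 0.95506 × 10^12 W

0.955 TW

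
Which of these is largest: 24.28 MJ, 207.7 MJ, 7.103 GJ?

7.103 GJ

24.28 MJ = 24280000 J
207.7 MJ = 207700000 J
7.103 GJ = 7103000000 J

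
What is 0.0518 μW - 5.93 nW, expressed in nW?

45.87 nW

In nW:
  0.0518 μW = 0.0518 × 10^3 nW = 51.8
  5.93 nW → 5.93
Difference: 51.8 - 5.93 = 45.87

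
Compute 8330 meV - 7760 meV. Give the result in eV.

In eV:
  8330 meV = 8330 × 10^-3 eV = 8.33
  7760 meV = 7760 × 10^-3 eV = 7.76
Difference: 8.33 - 7.76 = 0.57

0.57 eV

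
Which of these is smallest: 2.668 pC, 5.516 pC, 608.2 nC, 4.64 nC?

2.668 pC = 0.000000000002668 C
5.516 pC = 0.000000000005516 C
608.2 nC = 0.0000006082 C
4.64 nC = 0.00000000464 C

2.668 pC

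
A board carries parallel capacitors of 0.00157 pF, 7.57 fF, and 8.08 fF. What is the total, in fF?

In fF:
  0.00157 pF = 0.00157 × 10³ fF = 1.57
  7.57 fF → 7.57
  8.08 fF → 8.08
Sum: 1.57 + 7.57 + 8.08 = 17.22

17.22 fF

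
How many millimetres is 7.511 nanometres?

0.000007511 millimetres

nano = 1e-9, milli = 1e-3; factor is 1e-6.
7.511 × 1e-6 = 0.000007511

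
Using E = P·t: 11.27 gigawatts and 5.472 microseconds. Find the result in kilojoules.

11.27e9 × 5.472e-6 = 61.66944e3 J

61.66944 kilojoules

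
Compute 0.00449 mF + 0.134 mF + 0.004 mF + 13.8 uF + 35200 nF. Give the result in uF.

In uF:
  0.00449 mF = 0.00449 × 10^3 uF = 4.49
  0.134 mF = 0.134 × 10^3 uF = 134
  0.004 mF = 0.004 × 10^3 uF = 4
  13.8 uF → 13.8
  35200 nF = 35200 × 10^-3 uF = 35.2
Sum: 4.49 + 134 + 4 + 13.8 + 35.2 = 191.49

191.49 uF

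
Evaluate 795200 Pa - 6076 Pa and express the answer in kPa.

789.124 kPa

In kPa:
  795200 Pa = 795200e-3 kPa = 795.2
  6076 Pa = 6076e-3 kPa = 6.076
Difference: 795.2 - 6.076 = 789.124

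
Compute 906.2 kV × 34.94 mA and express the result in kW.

906.2 × 10³ × 34.94 × 10⁻³ = 31662.628 W

31.662628 kW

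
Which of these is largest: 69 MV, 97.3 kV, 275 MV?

69 MV = 69000000 V
97.3 kV = 97300 V
275 MV = 275000000 V

275 MV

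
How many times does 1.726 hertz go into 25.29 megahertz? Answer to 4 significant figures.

14650000

(25.29 × 10^6) / (1.726) = 14.652 × 10^6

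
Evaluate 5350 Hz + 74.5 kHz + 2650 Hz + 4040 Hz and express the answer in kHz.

86.54 kHz

In kHz:
  5350 Hz = 5350 × 10^-3 kHz = 5.35
  74.5 kHz → 74.5
  2650 Hz = 2650 × 10^-3 kHz = 2.65
  4040 Hz = 4040 × 10^-3 kHz = 4.04
Sum: 5.35 + 74.5 + 2.65 + 4.04 = 86.54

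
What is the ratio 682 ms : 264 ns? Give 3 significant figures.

2580000

(682 × 10^-3) / (264 × 10^-9) = 2.583 × 10^6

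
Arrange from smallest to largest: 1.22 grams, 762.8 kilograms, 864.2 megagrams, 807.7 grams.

1.22 grams < 807.7 grams < 762.8 kilograms < 864.2 megagrams

1.22 grams = 1.22 grams
762.8 kilograms = 762800 grams
864.2 megagrams = 864200000 grams
807.7 grams = 807.7 grams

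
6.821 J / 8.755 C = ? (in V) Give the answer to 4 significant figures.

0.7791 V

(6.821) / (8.755) = 0.779098 V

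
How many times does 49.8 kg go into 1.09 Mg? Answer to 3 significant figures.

(1.09e6) / (49.8e3) = 0.02189e3

21.9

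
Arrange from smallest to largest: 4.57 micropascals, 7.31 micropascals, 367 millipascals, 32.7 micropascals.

4.57 micropascals < 7.31 micropascals < 32.7 micropascals < 367 millipascals

4.57 micropascals = 0.00000457 pascals
7.31 micropascals = 0.00000731 pascals
367 millipascals = 0.367 pascals
32.7 micropascals = 0.0000327 pascals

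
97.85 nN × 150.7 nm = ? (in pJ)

97.85e-9 × 150.7e-9 = 14745.995e-18 J

0.014745995 pJ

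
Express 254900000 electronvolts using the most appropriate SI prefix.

= 254.9 × 10⁶ electronvolts; 10⁶ is mega.

254.9 megaelectronvolts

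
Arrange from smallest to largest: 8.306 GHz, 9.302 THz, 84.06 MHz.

84.06 MHz < 8.306 GHz < 9.302 THz

8.306 GHz = 8306000000 Hz
9.302 THz = 9302000000000 Hz
84.06 MHz = 84060000 Hz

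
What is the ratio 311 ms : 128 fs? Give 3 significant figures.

2430000000000

(311 × 10^-3) / (128 × 10^-15) = 2.43 × 10^12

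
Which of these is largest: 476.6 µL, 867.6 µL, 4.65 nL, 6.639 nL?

476.6 µL = 0.0004766 L
867.6 µL = 0.0008676 L
4.65 nL = 0.00000000465 L
6.639 nL = 0.000000006639 L

867.6 µL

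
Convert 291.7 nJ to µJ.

nano = 1e-9, micro = 1e-6; factor is 1e-3.
291.7 × 1e-3 = 0.2917

0.2917 µJ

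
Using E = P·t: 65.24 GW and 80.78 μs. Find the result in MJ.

65.24 × 10^9 × 80.78 × 10^-6 = 5270.0872 × 10^3 J

5.2700872 MJ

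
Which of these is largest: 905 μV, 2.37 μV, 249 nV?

905 μV

905 μV = 0.000905 V
2.37 μV = 0.00000237 V
249 nV = 0.000000249 V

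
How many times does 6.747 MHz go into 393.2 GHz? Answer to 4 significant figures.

(393.2 × 10^9) / (6.747 × 10^6) = 58.278 × 10^3

58280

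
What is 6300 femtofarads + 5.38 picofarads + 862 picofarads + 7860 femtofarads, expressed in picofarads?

In picofarads:
  6300 femtofarads = 6300 × 10⁻³ picofarads = 6.3
  5.38 picofarads → 5.38
  862 picofarads → 862
  7860 femtofarads = 7860 × 10⁻³ picofarads = 7.86
Sum: 6.3 + 5.38 + 862 + 7.86 = 881.54

881.54 picofarads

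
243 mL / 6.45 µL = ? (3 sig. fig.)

37700

(243 × 10⁻³) / (6.45 × 10⁻⁶) = 37.67 × 10³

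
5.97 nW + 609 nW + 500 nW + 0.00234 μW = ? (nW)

1117.31 nW

In nW:
  5.97 nW → 5.97
  609 nW → 609
  500 nW → 500
  0.00234 μW = 0.00234e3 nW = 2.34
Sum: 5.97 + 609 + 500 + 2.34 = 1117.31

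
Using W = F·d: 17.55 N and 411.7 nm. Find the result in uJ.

17.55 × 411.7e-9 = 7225.335e-9 J

7.225335 uJ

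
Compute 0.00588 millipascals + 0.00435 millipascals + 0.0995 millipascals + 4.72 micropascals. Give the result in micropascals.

114.45 micropascals

In micropascals:
  0.00588 millipascals = 0.00588e3 micropascals = 5.88
  0.00435 millipascals = 0.00435e3 micropascals = 4.35
  0.0995 millipascals = 0.0995e3 micropascals = 99.5
  4.72 micropascals → 4.72
Sum: 5.88 + 4.35 + 99.5 + 4.72 = 114.45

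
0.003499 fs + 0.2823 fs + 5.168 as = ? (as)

290.967 as

In as:
  0.003499 fs = 0.003499 × 10^3 as = 3.499
  0.2823 fs = 0.2823 × 10^3 as = 282.3
  5.168 as → 5.168
Sum: 3.499 + 282.3 + 5.168 = 290.967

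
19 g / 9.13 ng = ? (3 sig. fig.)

2080000000

(19) / (9.13e-9) = 2.081e9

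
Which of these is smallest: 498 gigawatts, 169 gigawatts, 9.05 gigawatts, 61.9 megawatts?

498 gigawatts = 498000000000 watts
169 gigawatts = 169000000000 watts
9.05 gigawatts = 9050000000 watts
61.9 megawatts = 61900000 watts

61.9 megawatts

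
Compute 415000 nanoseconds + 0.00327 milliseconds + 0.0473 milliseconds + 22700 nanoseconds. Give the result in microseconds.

488.27 microseconds

In microseconds:
  415000 nanoseconds = 415000 × 10⁻³ microseconds = 415
  0.00327 milliseconds = 0.00327 × 10³ microseconds = 3.27
  0.0473 milliseconds = 0.0473 × 10³ microseconds = 47.3
  22700 nanoseconds = 22700 × 10⁻³ microseconds = 22.7
Sum: 415 + 3.27 + 47.3 + 22.7 = 488.27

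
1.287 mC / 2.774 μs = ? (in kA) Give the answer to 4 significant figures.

(1.287 × 10^-3) / (2.774 × 10^-6) = 0.463951 × 10^3 A

0.4640 kA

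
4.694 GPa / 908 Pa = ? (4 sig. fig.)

(4.694 × 10⁹) / (908) = 0.0051696 × 10⁹

5170000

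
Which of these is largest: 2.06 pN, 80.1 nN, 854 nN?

854 nN

2.06 pN = 0.00000000000206 N
80.1 nN = 0.0000000801 N
854 nN = 0.000000854 N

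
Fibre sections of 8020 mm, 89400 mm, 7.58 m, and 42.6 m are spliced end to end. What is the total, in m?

In m:
  8020 mm = 8020 × 10⁻³ m = 8.02
  89400 mm = 89400 × 10⁻³ m = 89.4
  7.58 m → 7.58
  42.6 m → 42.6
Sum: 8.02 + 89.4 + 7.58 + 42.6 = 147.6

147.6 m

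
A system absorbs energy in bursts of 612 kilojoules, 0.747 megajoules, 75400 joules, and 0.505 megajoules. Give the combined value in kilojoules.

1939.4 kilojoules

In kilojoules:
  612 kilojoules → 612
  0.747 megajoules = 0.747e3 kilojoules = 747
  75400 joules = 75400e-3 kilojoules = 75.4
  0.505 megajoules = 0.505e3 kilojoules = 505
Sum: 612 + 747 + 75.4 + 505 = 1939.4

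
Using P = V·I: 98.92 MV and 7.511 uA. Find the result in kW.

0.74298812 kW

98.92e6 × 7.511e-6 = 742.98812 W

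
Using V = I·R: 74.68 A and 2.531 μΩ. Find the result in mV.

74.68 × 2.531 × 10^-6 = 189.01508 × 10^-6 V

0.18901508 mV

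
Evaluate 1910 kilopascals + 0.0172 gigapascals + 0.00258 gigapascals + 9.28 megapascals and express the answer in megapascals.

30.97 megapascals

In megapascals:
  1910 kilopascals = 1910 × 10^-3 megapascals = 1.91
  0.0172 gigapascals = 0.0172 × 10^3 megapascals = 17.2
  0.00258 gigapascals = 0.00258 × 10^3 megapascals = 2.58
  9.28 megapascals → 9.28
Sum: 1.91 + 17.2 + 2.58 + 9.28 = 30.97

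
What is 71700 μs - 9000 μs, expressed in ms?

62.7 ms

In ms:
  71700 μs = 71700 × 10⁻³ ms = 71.7
  9000 μs = 9000 × 10⁻³ ms = 9
Difference: 71.7 - 9 = 62.7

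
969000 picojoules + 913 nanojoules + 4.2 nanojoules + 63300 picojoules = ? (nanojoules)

In nanojoules:
  969000 picojoules = 969000 × 10^-3 nanojoules = 969
  913 nanojoules → 913
  4.2 nanojoules → 4.2
  63300 picojoules = 63300 × 10^-3 nanojoules = 63.3
Sum: 969 + 913 + 4.2 + 63.3 = 1949.5

1949.5 nanojoules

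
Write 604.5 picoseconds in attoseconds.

604500000 attoseconds

pico = 10^-12, atto = 10^-18; factor is 10^6.
604.5 × 10^6 = 604500000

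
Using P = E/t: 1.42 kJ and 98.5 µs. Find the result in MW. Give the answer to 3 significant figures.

(1.42e3) / (98.5e-6) = 0.014416e9 W

14.4 MW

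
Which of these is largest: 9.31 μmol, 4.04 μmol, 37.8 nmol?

9.31 μmol

9.31 μmol = 0.00000931 mol
4.04 μmol = 0.00000404 mol
37.8 nmol = 0.0000000378 mol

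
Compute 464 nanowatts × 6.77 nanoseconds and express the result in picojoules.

464e-9 × 6.77e-9 = 3141.28e-18 J

0.00314128 picojoules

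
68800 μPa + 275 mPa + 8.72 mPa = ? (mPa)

In mPa:
  68800 μPa = 68800 × 10^-3 mPa = 68.8
  275 mPa → 275
  8.72 mPa → 8.72
Sum: 68.8 + 275 + 8.72 = 352.52

352.52 mPa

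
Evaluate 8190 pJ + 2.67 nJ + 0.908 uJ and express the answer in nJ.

918.86 nJ

In nJ:
  8190 pJ = 8190 × 10^-3 nJ = 8.19
  2.67 nJ → 2.67
  0.908 uJ = 0.908 × 10^3 nJ = 908
Sum: 8.19 + 2.67 + 908 = 918.86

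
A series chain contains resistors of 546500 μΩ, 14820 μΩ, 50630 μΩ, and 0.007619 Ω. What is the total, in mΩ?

619.569 mΩ

In mΩ:
  546500 μΩ = 546500e-3 mΩ = 546.5
  14820 μΩ = 14820e-3 mΩ = 14.82
  50630 μΩ = 50630e-3 mΩ = 50.63
  0.007619 Ω = 0.007619e3 mΩ = 7.619
Sum: 546.5 + 14.82 + 50.63 + 7.619 = 619.569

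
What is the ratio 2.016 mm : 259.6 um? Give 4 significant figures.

7.766

(2.016 × 10^-3) / (259.6 × 10^-6) = 0.0077658 × 10^3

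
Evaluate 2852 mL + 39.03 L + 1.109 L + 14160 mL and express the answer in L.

In L:
  2852 mL = 2852 × 10^-3 L = 2.852
  39.03 L → 39.03
  1.109 L → 1.109
  14160 mL = 14160 × 10^-3 L = 14.16
Sum: 2.852 + 39.03 + 1.109 + 14.16 = 57.151

57.151 L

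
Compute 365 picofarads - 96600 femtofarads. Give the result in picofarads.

In picofarads:
  365 picofarads → 365
  96600 femtofarads = 96600 × 10^-3 picofarads = 96.6
Difference: 365 - 96.6 = 268.4

268.4 picofarads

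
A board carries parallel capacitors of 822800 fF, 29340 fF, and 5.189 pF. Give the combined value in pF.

In pF:
  822800 fF = 822800 × 10^-3 pF = 822.8
  29340 fF = 29340 × 10^-3 pF = 29.34
  5.189 pF → 5.189
Sum: 822.8 + 29.34 + 5.189 = 857.329

857.329 pF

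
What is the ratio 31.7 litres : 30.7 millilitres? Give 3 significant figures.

(31.7) / (30.7 × 10^-3) = 1.033 × 10^3

1030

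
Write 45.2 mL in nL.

45200000 nL

milli = 10⁻³, nano = 10⁻⁹; factor is 10⁶.
45.2 × 10⁶ = 45200000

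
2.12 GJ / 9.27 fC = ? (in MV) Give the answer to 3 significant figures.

229000000000000000 MV

(2.12 × 10⁹) / (9.27 × 10⁻¹⁵) = 0.22869 × 10²⁴ V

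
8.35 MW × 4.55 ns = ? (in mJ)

37.9925 mJ

8.35 × 10^6 × 4.55 × 10^-9 = 37.9925 × 10^-3 J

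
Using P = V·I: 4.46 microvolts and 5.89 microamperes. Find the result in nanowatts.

4.46 × 10^-6 × 5.89 × 10^-6 = 26.2694 × 10^-12 W

0.0262694 nanowatts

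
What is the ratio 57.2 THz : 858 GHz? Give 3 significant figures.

66.7

(57.2e12) / (858e9) = 0.06667e3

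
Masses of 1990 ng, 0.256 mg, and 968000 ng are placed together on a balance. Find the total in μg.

1225.99 μg

In μg:
  1990 ng = 1990 × 10^-3 μg = 1.99
  0.256 mg = 0.256 × 10^3 μg = 256
  968000 ng = 968000 × 10^-3 μg = 968
Sum: 1.99 + 256 + 968 = 1225.99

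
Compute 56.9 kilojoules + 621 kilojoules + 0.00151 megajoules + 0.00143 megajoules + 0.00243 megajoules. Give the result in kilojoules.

683.27 kilojoules

In kilojoules:
  56.9 kilojoules → 56.9
  621 kilojoules → 621
  0.00151 megajoules = 0.00151e3 kilojoules = 1.51
  0.00143 megajoules = 0.00143e3 kilojoules = 1.43
  0.00243 megajoules = 0.00243e3 kilojoules = 2.43
Sum: 56.9 + 621 + 1.51 + 1.43 + 2.43 = 683.27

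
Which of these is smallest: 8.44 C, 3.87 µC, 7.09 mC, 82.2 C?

8.44 C = 8.44 C
3.87 µC = 0.00000387 C
7.09 mC = 0.00709 C
82.2 C = 82.2 C

3.87 µC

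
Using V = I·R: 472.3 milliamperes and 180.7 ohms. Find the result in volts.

85.34461 volts

472.3 × 10^-3 × 180.7 = 85344.61 × 10^-3 V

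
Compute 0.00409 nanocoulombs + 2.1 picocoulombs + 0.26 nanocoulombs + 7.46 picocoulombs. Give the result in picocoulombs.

In picocoulombs:
  0.00409 nanocoulombs = 0.00409 × 10^3 picocoulombs = 4.09
  2.1 picocoulombs → 2.1
  0.26 nanocoulombs = 0.26 × 10^3 picocoulombs = 260
  7.46 picocoulombs → 7.46
Sum: 4.09 + 2.1 + 260 + 7.46 = 273.65

273.65 picocoulombs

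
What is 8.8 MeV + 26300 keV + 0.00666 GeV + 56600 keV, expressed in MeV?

In MeV:
  8.8 MeV → 8.8
  26300 keV = 26300 × 10^-3 MeV = 26.3
  0.00666 GeV = 0.00666 × 10^3 MeV = 6.66
  56600 keV = 56600 × 10^-3 MeV = 56.6
Sum: 8.8 + 26.3 + 6.66 + 56.6 = 98.36

98.36 MeV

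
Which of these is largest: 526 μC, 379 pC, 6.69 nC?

526 μC = 0.000526 C
379 pC = 0.000000000379 C
6.69 nC = 0.00000000669 C

526 μC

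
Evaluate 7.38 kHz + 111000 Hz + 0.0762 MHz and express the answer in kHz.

In kHz:
  7.38 kHz → 7.38
  111000 Hz = 111000 × 10⁻³ kHz = 111
  0.0762 MHz = 0.0762 × 10³ kHz = 76.2
Sum: 7.38 + 111 + 76.2 = 194.58

194.58 kHz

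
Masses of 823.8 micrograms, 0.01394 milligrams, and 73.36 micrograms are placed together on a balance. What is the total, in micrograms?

911.1 micrograms

In micrograms:
  823.8 micrograms → 823.8
  0.01394 milligrams = 0.01394e3 micrograms = 13.94
  73.36 micrograms → 73.36
Sum: 823.8 + 13.94 + 73.36 = 911.1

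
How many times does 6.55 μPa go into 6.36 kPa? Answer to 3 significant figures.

(6.36e3) / (6.55e-6) = 0.971e9

971000000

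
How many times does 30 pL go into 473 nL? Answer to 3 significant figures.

(473e-9) / (30e-12) = 15.77e3

15800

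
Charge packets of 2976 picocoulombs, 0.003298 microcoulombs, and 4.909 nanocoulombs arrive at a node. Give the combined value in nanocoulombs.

11.183 nanocoulombs

In nanocoulombs:
  2976 picocoulombs = 2976e-3 nanocoulombs = 2.976
  0.003298 microcoulombs = 0.003298e3 nanocoulombs = 3.298
  4.909 nanocoulombs → 4.909
Sum: 2.976 + 3.298 + 4.909 = 11.183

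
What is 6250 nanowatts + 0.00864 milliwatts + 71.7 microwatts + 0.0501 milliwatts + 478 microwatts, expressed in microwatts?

In microwatts:
  6250 nanowatts = 6250e-3 microwatts = 6.25
  0.00864 milliwatts = 0.00864e3 microwatts = 8.64
  71.7 microwatts → 71.7
  0.0501 milliwatts = 0.0501e3 microwatts = 50.1
  478 microwatts → 478
Sum: 6.25 + 8.64 + 71.7 + 50.1 + 478 = 614.69

614.69 microwatts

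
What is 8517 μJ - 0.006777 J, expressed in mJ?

In mJ:
  8517 μJ = 8517e-3 mJ = 8.517
  0.006777 J = 0.006777e3 mJ = 6.777
Difference: 8.517 - 6.777 = 1.74

1.74 mJ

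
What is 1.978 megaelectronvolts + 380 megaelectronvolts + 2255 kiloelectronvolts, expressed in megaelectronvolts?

In megaelectronvolts:
  1.978 megaelectronvolts → 1.978
  380 megaelectronvolts → 380
  2255 kiloelectronvolts = 2255 × 10⁻³ megaelectronvolts = 2.255
Sum: 1.978 + 380 + 2.255 = 384.233

384.233 megaelectronvolts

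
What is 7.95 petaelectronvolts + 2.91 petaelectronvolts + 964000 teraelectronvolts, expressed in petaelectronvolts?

974.86 petaelectronvolts

In petaelectronvolts:
  7.95 petaelectronvolts → 7.95
  2.91 petaelectronvolts → 2.91
  964000 teraelectronvolts = 964000 × 10^-3 petaelectronvolts = 964
Sum: 7.95 + 2.91 + 964 = 974.86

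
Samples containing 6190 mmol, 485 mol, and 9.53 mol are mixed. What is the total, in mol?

In mol:
  6190 mmol = 6190 × 10⁻³ mol = 6.19
  485 mol → 485
  9.53 mol → 9.53
Sum: 6.19 + 485 + 9.53 = 500.72

500.72 mol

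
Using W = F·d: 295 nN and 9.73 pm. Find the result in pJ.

0.00000287035 pJ

295 × 10^-9 × 9.73 × 10^-12 = 2870.35 × 10^-21 J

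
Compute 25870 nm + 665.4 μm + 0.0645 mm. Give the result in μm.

755.77 μm

In μm:
  25870 nm = 25870e-3 μm = 25.87
  665.4 μm → 665.4
  0.0645 mm = 0.0645e3 μm = 64.5
Sum: 25.87 + 665.4 + 64.5 = 755.77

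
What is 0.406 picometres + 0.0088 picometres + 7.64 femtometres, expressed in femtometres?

422.44 femtometres

In femtometres:
  0.406 picometres = 0.406 × 10³ femtometres = 406
  0.0088 picometres = 0.0088 × 10³ femtometres = 8.8
  7.64 femtometres → 7.64
Sum: 406 + 8.8 + 7.64 = 422.44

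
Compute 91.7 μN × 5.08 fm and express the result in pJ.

91.7 × 10^-6 × 5.08 × 10^-15 = 465.836 × 10^-21 J

0.000000465836 pJ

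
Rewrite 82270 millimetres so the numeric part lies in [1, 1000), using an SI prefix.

82.27 metres

= 82.27 metres; mantissa already in [1, 1000).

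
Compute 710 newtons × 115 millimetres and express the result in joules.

710 × 115 × 10^-3 = 81650 × 10^-3 J

81.65 joules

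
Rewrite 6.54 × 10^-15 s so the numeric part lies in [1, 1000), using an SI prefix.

6.54 fs

= 6.54 × 10^-15 s; 10^-15 is femto.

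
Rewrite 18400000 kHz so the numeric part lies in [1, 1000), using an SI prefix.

= 18.4e9 Hz; 1e9 is giga.

18.4 GHz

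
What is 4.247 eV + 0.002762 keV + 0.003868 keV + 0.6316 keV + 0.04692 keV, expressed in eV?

689.397 eV

In eV:
  4.247 eV → 4.247
  0.002762 keV = 0.002762e3 eV = 2.762
  0.003868 keV = 0.003868e3 eV = 3.868
  0.6316 keV = 0.6316e3 eV = 631.6
  0.04692 keV = 0.04692e3 eV = 46.92
Sum: 4.247 + 2.762 + 3.868 + 631.6 + 46.92 = 689.397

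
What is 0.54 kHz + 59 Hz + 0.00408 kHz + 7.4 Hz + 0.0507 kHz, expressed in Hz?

661.18 Hz

In Hz:
  0.54 kHz = 0.54 × 10^3 Hz = 540
  59 Hz → 59
  0.00408 kHz = 0.00408 × 10^3 Hz = 4.08
  7.4 Hz → 7.4
  0.0507 kHz = 0.0507 × 10^3 Hz = 50.7
Sum: 540 + 59 + 4.08 + 7.4 + 50.7 = 661.18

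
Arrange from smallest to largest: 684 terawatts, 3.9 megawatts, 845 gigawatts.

3.9 megawatts < 845 gigawatts < 684 terawatts

684 terawatts = 684000000000000 watts
3.9 megawatts = 3900000 watts
845 gigawatts = 845000000000 watts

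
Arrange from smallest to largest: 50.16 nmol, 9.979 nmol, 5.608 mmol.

50.16 nmol = 0.00000005016 mol
9.979 nmol = 0.000000009979 mol
5.608 mmol = 0.005608 mol

9.979 nmol < 50.16 nmol < 5.608 mmol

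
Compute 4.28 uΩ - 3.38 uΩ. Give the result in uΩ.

0.9 uΩ

In uΩ:
  4.28 uΩ → 4.28
  3.38 uΩ → 3.38
Difference: 4.28 - 3.38 = 0.9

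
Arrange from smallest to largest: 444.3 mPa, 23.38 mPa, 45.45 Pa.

23.38 mPa < 444.3 mPa < 45.45 Pa

444.3 mPa = 0.4443 Pa
23.38 mPa = 0.02338 Pa
45.45 Pa = 45.45 Pa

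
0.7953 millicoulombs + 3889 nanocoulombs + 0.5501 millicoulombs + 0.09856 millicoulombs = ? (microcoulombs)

1447.849 microcoulombs

In microcoulombs:
  0.7953 millicoulombs = 0.7953 × 10^3 microcoulombs = 795.3
  3889 nanocoulombs = 3889 × 10^-3 microcoulombs = 3.889
  0.5501 millicoulombs = 0.5501 × 10^3 microcoulombs = 550.1
  0.09856 millicoulombs = 0.09856 × 10^3 microcoulombs = 98.56
Sum: 795.3 + 3.889 + 550.1 + 98.56 = 1447.849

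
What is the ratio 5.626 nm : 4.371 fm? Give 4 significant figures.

(5.626e-9) / (4.371e-15) = 1.2871e6

1287000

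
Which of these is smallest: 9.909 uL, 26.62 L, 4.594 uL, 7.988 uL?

9.909 uL = 0.000009909 L
26.62 L = 26.62 L
4.594 uL = 0.000004594 L
7.988 uL = 0.000007988 L

4.594 uL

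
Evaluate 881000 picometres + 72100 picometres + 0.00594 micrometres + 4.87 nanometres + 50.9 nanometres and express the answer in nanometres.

In nanometres:
  881000 picometres = 881000e-3 nanometres = 881
  72100 picometres = 72100e-3 nanometres = 72.1
  0.00594 micrometres = 0.00594e3 nanometres = 5.94
  4.87 nanometres → 4.87
  50.9 nanometres → 50.9
Sum: 881 + 72.1 + 5.94 + 4.87 + 50.9 = 1014.81

1014.81 nanometres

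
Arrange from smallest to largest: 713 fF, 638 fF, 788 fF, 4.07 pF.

638 fF < 713 fF < 788 fF < 4.07 pF

713 fF = 0.000000000000713 F
638 fF = 0.000000000000638 F
788 fF = 0.000000000000788 F
4.07 pF = 0.00000000000407 F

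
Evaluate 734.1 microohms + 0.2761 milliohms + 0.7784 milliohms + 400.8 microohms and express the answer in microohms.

In microohms:
  734.1 microohms → 734.1
  0.2761 milliohms = 0.2761 × 10^3 microohms = 276.1
  0.7784 milliohms = 0.7784 × 10^3 microohms = 778.4
  400.8 microohms → 400.8
Sum: 734.1 + 276.1 + 778.4 + 400.8 = 2189.4

2189.4 microohms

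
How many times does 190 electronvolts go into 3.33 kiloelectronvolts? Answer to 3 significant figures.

17.5

(3.33 × 10^3) / (190) = 0.01753 × 10^3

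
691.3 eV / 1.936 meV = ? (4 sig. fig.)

357100

(691.3) / (1.936 × 10^-3) = 357.08 × 10^3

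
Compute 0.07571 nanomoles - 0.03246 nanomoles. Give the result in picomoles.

In picomoles:
  0.07571 nanomoles = 0.07571 × 10³ picomoles = 75.71
  0.03246 nanomoles = 0.03246 × 10³ picomoles = 32.46
Difference: 75.71 - 32.46 = 43.25

43.25 picomoles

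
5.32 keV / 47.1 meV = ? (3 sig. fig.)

113000

(5.32 × 10^3) / (47.1 × 10^-3) = 0.113 × 10^6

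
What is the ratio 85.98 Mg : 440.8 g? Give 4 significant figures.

(85.98 × 10^6) / (440.8) = 0.19505 × 10^6

195100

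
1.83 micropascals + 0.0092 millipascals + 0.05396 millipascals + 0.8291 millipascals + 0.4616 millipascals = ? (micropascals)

1355.69 micropascals

In micropascals:
  1.83 micropascals → 1.83
  0.0092 millipascals = 0.0092 × 10^3 micropascals = 9.2
  0.05396 millipascals = 0.05396 × 10^3 micropascals = 53.96
  0.8291 millipascals = 0.8291 × 10^3 micropascals = 829.1
  0.4616 millipascals = 0.4616 × 10^3 micropascals = 461.6
Sum: 1.83 + 9.2 + 53.96 + 829.1 + 461.6 = 1355.69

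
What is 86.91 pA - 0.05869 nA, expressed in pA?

28.22 pA

In pA:
  86.91 pA → 86.91
  0.05869 nA = 0.05869 × 10^3 pA = 58.69
Difference: 86.91 - 58.69 = 28.22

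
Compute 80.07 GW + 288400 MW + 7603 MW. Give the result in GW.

In GW:
  80.07 GW → 80.07
  288400 MW = 288400 × 10^-3 GW = 288.4
  7603 MW = 7603 × 10^-3 GW = 7.603
Sum: 80.07 + 288.4 + 7.603 = 376.073

376.073 GW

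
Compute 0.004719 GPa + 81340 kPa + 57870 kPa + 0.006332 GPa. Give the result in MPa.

In MPa:
  0.004719 GPa = 0.004719 × 10^3 MPa = 4.719
  81340 kPa = 81340 × 10^-3 MPa = 81.34
  57870 kPa = 57870 × 10^-3 MPa = 57.87
  0.006332 GPa = 0.006332 × 10^3 MPa = 6.332
Sum: 4.719 + 81.34 + 57.87 + 6.332 = 150.261

150.261 MPa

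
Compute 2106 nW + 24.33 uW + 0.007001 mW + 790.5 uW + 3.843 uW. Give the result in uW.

827.78 uW

In uW:
  2106 nW = 2106 × 10⁻³ uW = 2.106
  24.33 uW → 24.33
  0.007001 mW = 0.007001 × 10³ uW = 7.001
  790.5 uW → 790.5
  3.843 uW → 3.843
Sum: 2.106 + 24.33 + 7.001 + 790.5 + 3.843 = 827.78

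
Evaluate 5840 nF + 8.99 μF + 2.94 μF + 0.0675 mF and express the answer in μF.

In μF:
  5840 nF = 5840 × 10^-3 μF = 5.84
  8.99 μF → 8.99
  2.94 μF → 2.94
  0.0675 mF = 0.0675 × 10^3 μF = 67.5
Sum: 5.84 + 8.99 + 2.94 + 67.5 = 85.27

85.27 μF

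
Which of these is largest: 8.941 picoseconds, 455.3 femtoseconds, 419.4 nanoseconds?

419.4 nanoseconds

8.941 picoseconds = 0.000000000008941 seconds
455.3 femtoseconds = 0.0000000000004553 seconds
419.4 nanoseconds = 0.0000004194 seconds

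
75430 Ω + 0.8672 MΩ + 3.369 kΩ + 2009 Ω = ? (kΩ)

948.008 kΩ

In kΩ:
  75430 Ω = 75430 × 10^-3 kΩ = 75.43
  0.8672 MΩ = 0.8672 × 10^3 kΩ = 867.2
  3.369 kΩ → 3.369
  2009 Ω = 2009 × 10^-3 kΩ = 2.009
Sum: 75.43 + 867.2 + 3.369 + 2.009 = 948.008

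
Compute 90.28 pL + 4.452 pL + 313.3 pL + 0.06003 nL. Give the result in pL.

468.062 pL

In pL:
  90.28 pL → 90.28
  4.452 pL → 4.452
  313.3 pL → 313.3
  0.06003 nL = 0.06003 × 10^3 pL = 60.03
Sum: 90.28 + 4.452 + 313.3 + 60.03 = 468.062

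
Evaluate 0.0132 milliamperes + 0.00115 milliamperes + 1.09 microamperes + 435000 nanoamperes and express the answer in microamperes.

In microamperes:
  0.0132 milliamperes = 0.0132e3 microamperes = 13.2
  0.00115 milliamperes = 0.00115e3 microamperes = 1.15
  1.09 microamperes → 1.09
  435000 nanoamperes = 435000e-3 microamperes = 435
Sum: 13.2 + 1.15 + 1.09 + 435 = 450.44

450.44 microamperes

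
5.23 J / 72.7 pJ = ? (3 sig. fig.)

71900000000

(5.23) / (72.7e-12) = 0.07194e12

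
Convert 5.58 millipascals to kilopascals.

milli = 1e-3, kilo = 1e3; factor is 1e-6.
5.58 × 1e-6 = 0.00000558

0.00000558 kilopascals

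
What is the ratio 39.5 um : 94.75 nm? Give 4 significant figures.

(39.5 × 10⁻⁶) / (94.75 × 10⁻⁹) = 0.41689 × 10³

416.9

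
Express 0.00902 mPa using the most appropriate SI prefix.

= 9.02 × 10^-6 Pa; 10^-6 is micro.

9.02 μPa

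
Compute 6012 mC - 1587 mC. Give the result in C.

In C:
  6012 mC = 6012 × 10^-3 C = 6.012
  1587 mC = 1587 × 10^-3 C = 1.587
Difference: 6.012 - 1.587 = 4.425

4.425 C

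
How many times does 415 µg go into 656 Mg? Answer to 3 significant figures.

1580000000000

(656e6) / (415e-6) = 1.581e12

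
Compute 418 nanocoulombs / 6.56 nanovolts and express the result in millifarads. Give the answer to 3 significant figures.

63700 millifarads

(418 × 10^-9) / (6.56 × 10^-9) = 63.72 F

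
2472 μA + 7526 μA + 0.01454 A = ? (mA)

24.538 mA

In mA:
  2472 μA = 2472e-3 mA = 2.472
  7526 μA = 7526e-3 mA = 7.526
  0.01454 A = 0.01454e3 mA = 14.54
Sum: 2.472 + 7.526 + 14.54 = 24.538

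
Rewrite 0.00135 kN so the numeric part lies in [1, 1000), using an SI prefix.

1.35 N

= 1.35 N; mantissa already in [1, 1000).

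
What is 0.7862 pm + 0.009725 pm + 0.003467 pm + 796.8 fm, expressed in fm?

1596.192 fm

In fm:
  0.7862 pm = 0.7862 × 10^3 fm = 786.2
  0.009725 pm = 0.009725 × 10^3 fm = 9.725
  0.003467 pm = 0.003467 × 10^3 fm = 3.467
  796.8 fm → 796.8
Sum: 786.2 + 9.725 + 3.467 + 796.8 = 1596.192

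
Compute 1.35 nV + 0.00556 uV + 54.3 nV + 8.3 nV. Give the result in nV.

In nV:
  1.35 nV → 1.35
  0.00556 uV = 0.00556 × 10^3 nV = 5.56
  54.3 nV → 54.3
  8.3 nV → 8.3
Sum: 1.35 + 5.56 + 54.3 + 8.3 = 69.51

69.51 nV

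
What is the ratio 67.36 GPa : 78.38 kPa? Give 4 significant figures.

859400

(67.36e9) / (78.38e3) = 0.8594e6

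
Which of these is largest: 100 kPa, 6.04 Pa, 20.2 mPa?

100 kPa

100 kPa = 100000 Pa
6.04 Pa = 6.04 Pa
20.2 mPa = 0.0202 Pa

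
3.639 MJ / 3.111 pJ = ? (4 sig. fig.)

1170000000000000000

(3.639e6) / (3.111e-12) = 1.1697e18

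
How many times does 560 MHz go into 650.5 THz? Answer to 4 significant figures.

1162000

(650.5 × 10¹²) / (560 × 10⁶) = 1.1616 × 10⁶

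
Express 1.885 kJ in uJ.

1885000000 uJ

kilo = 10³, micro = 10⁻⁶; factor is 10⁹.
1.885 × 10⁹ = 1885000000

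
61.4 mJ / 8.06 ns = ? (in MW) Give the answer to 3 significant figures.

(61.4 × 10⁻³) / (8.06 × 10⁻⁹) = 7.6179 × 10⁶ W

7.62 MW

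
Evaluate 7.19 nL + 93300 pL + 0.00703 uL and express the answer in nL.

In nL:
  7.19 nL → 7.19
  93300 pL = 93300 × 10^-3 nL = 93.3
  0.00703 uL = 0.00703 × 10^3 nL = 7.03
Sum: 7.19 + 93.3 + 7.03 = 107.52

107.52 nL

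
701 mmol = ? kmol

0.000701 kmol

milli = 10⁻³, kilo = 10³; factor is 10⁻⁶.
701 × 10⁻⁶ = 0.000701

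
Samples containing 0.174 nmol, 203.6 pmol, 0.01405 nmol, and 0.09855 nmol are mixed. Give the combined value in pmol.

In pmol:
  0.174 nmol = 0.174 × 10^3 pmol = 174
  203.6 pmol → 203.6
  0.01405 nmol = 0.01405 × 10^3 pmol = 14.05
  0.09855 nmol = 0.09855 × 10^3 pmol = 98.55
Sum: 174 + 203.6 + 14.05 + 98.55 = 490.2

490.2 pmol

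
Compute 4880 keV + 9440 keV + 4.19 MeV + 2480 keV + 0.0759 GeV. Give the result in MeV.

In MeV:
  4880 keV = 4880e-3 MeV = 4.88
  9440 keV = 9440e-3 MeV = 9.44
  4.19 MeV → 4.19
  2480 keV = 2480e-3 MeV = 2.48
  0.0759 GeV = 0.0759e3 MeV = 75.9
Sum: 4.88 + 9.44 + 4.19 + 2.48 + 75.9 = 96.89

96.89 MeV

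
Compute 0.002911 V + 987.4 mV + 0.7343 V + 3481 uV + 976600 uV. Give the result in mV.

2704.692 mV

In mV:
  0.002911 V = 0.002911 × 10³ mV = 2.911
  987.4 mV → 987.4
  0.7343 V = 0.7343 × 10³ mV = 734.3
  3481 uV = 3481 × 10⁻³ mV = 3.481
  976600 uV = 976600 × 10⁻³ mV = 976.6
Sum: 2.911 + 987.4 + 734.3 + 3.481 + 976.6 = 2704.692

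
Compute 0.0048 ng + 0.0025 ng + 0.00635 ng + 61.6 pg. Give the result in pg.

In pg:
  0.0048 ng = 0.0048 × 10³ pg = 4.8
  0.0025 ng = 0.0025 × 10³ pg = 2.5
  0.00635 ng = 0.00635 × 10³ pg = 6.35
  61.6 pg → 61.6
Sum: 4.8 + 2.5 + 6.35 + 61.6 = 75.25

75.25 pg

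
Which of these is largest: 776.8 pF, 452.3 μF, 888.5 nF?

776.8 pF = 0.0000000007768 F
452.3 μF = 0.0004523 F
888.5 nF = 0.0000008885 F

452.3 μF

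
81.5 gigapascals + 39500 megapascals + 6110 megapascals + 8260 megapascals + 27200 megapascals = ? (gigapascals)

In gigapascals:
  81.5 gigapascals → 81.5
  39500 megapascals = 39500e-3 gigapascals = 39.5
  6110 megapascals = 6110e-3 gigapascals = 6.11
  8260 megapascals = 8260e-3 gigapascals = 8.26
  27200 megapascals = 27200e-3 gigapascals = 27.2
Sum: 81.5 + 39.5 + 6.11 + 8.26 + 27.2 = 162.57

162.57 gigapascals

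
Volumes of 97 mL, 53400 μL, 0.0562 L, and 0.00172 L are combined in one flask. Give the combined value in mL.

208.32 mL

In mL:
  97 mL → 97
  53400 μL = 53400e-3 mL = 53.4
  0.0562 L = 0.0562e3 mL = 56.2
  0.00172 L = 0.00172e3 mL = 1.72
Sum: 97 + 53.4 + 56.2 + 1.72 = 208.32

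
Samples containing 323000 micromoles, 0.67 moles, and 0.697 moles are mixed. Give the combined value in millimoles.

In millimoles:
  323000 micromoles = 323000 × 10^-3 millimoles = 323
  0.67 moles = 0.67 × 10^3 millimoles = 670
  0.697 moles = 0.697 × 10^3 millimoles = 697
Sum: 323 + 670 + 697 = 1690

1690 millimoles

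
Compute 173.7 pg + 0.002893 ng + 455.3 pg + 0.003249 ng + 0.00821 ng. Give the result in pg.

643.352 pg

In pg:
  173.7 pg → 173.7
  0.002893 ng = 0.002893 × 10^3 pg = 2.893
  455.3 pg → 455.3
  0.003249 ng = 0.003249 × 10^3 pg = 3.249
  0.00821 ng = 0.00821 × 10^3 pg = 8.21
Sum: 173.7 + 2.893 + 455.3 + 3.249 + 8.21 = 643.352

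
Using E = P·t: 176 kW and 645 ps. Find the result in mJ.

0.11352 mJ

176e3 × 645e-12 = 113520e-9 J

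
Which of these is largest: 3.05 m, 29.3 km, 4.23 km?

3.05 m = 3.05 m
29.3 km = 29300 m
4.23 km = 4230 m

29.3 km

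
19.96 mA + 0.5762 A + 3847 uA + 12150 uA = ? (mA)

612.157 mA

In mA:
  19.96 mA → 19.96
  0.5762 A = 0.5762e3 mA = 576.2
  3847 uA = 3847e-3 mA = 3.847
  12150 uA = 12150e-3 mA = 12.15
Sum: 19.96 + 576.2 + 3.847 + 12.15 = 612.157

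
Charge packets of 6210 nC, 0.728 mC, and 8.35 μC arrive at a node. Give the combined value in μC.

742.56 μC

In μC:
  6210 nC = 6210 × 10^-3 μC = 6.21
  0.728 mC = 0.728 × 10^3 μC = 728
  8.35 μC → 8.35
Sum: 6.21 + 728 + 8.35 = 742.56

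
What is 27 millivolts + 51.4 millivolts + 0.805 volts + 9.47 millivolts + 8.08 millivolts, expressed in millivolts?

In millivolts:
  27 millivolts → 27
  51.4 millivolts → 51.4
  0.805 volts = 0.805 × 10^3 millivolts = 805
  9.47 millivolts → 9.47
  8.08 millivolts → 8.08
Sum: 27 + 51.4 + 805 + 9.47 + 8.08 = 900.95

900.95 millivolts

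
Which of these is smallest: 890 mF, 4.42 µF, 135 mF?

890 mF = 0.89 F
4.42 µF = 0.00000442 F
135 mF = 0.135 F

4.42 µF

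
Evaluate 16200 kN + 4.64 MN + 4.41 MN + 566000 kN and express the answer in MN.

591.25 MN

In MN:
  16200 kN = 16200 × 10^-3 MN = 16.2
  4.64 MN → 4.64
  4.41 MN → 4.41
  566000 kN = 566000 × 10^-3 MN = 566
Sum: 16.2 + 4.64 + 4.41 + 566 = 591.25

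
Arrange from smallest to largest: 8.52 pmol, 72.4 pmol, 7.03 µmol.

8.52 pmol < 72.4 pmol < 7.03 µmol

8.52 pmol = 0.00000000000852 mol
72.4 pmol = 0.0000000000724 mol
7.03 µmol = 0.00000703 mol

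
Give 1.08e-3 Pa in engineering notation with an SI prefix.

1.08 mPa

= 1.08e-3 Pa; 1e-3 is milli.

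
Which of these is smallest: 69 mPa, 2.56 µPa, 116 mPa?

2.56 µPa

69 mPa = 0.069 Pa
2.56 µPa = 0.00000256 Pa
116 mPa = 0.116 Pa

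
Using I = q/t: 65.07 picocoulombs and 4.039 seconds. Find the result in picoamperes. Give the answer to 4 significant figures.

16.11 picoamperes

(65.07 × 10⁻¹²) / (4.039) = 16.1104 × 10⁻¹² A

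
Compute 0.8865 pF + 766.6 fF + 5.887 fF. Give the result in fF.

In fF:
  0.8865 pF = 0.8865 × 10³ fF = 886.5
  766.6 fF → 766.6
  5.887 fF → 5.887
Sum: 886.5 + 766.6 + 5.887 = 1658.987

1658.987 fF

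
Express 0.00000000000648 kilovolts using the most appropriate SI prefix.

= 6.48 × 10^-9 volts; 10^-9 is nano.

6.48 nanovolts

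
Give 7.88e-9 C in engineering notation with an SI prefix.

= 7.88e-9 C; 1e-9 is nano.

7.88 nC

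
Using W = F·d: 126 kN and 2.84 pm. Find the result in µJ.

126e3 × 2.84e-12 = 357.84e-9 J

0.35784 µJ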